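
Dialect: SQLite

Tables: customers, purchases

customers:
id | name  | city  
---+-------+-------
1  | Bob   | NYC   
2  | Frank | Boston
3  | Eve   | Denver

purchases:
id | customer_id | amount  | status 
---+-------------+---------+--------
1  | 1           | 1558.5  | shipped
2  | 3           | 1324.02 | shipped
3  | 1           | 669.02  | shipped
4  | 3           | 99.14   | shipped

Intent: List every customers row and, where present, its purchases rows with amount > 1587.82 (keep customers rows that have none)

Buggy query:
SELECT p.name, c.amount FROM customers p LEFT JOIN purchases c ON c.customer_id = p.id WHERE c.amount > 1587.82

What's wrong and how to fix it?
Bug: Filtering c.amount in WHERE discards the NULL rows produced by LEFT JOIN, turning it into an inner join

Fix: Put 'c.amount > 1587.82' in the JOIN's ON clause instead of WHERE

Corrected query:
SELECT p.name, c.amount FROM customers p LEFT JOIN purchases c ON c.customer_id = p.id AND c.amount > 1587.82

Result:
name  | amount
------+-------
Bob   | NULL  
Frank | NULL  
Eve   | NULL  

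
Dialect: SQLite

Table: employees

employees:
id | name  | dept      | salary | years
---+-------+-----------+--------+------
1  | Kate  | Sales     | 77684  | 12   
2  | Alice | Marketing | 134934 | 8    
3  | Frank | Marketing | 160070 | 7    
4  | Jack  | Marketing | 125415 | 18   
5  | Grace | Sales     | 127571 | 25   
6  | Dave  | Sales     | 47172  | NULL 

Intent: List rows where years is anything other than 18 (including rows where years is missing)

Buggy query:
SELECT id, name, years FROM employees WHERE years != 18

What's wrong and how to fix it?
Bug: 'years != 18' is unknown when years is NULL, so NULL rows are silently excluded

Fix: Add an explicit OR years IS NULL to include the missing-value rows

Corrected query:
SELECT id, name, years FROM employees WHERE years != 18 OR years IS NULL

Result:
id | name  | years
---+-------+------
1  | Kate  | 12   
2  | Alice | 8    
3  | Frank | 7    
5  | Grace | 25   
6  | Dave  | NULL 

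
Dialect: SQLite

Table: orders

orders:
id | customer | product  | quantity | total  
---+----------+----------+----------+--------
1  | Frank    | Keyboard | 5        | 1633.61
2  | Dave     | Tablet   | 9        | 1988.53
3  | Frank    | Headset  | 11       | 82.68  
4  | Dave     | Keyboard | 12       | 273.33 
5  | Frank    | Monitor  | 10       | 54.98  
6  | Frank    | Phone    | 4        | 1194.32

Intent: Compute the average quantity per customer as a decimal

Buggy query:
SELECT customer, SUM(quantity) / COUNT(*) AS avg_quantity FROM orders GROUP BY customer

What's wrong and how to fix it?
Bug: SUM(quantity) and COUNT(*) are both integers; the division truncates the fractional part

Fix: Cast one side to REAL so the division keeps the fractional part

Corrected query:
SELECT customer, SUM(quantity) * 1.0 / COUNT(*) AS avg_quantity FROM orders GROUP BY customer

Result:
customer | avg_quantity
---------+-------------
Dave     | 10.5        
Frank    | 7.5         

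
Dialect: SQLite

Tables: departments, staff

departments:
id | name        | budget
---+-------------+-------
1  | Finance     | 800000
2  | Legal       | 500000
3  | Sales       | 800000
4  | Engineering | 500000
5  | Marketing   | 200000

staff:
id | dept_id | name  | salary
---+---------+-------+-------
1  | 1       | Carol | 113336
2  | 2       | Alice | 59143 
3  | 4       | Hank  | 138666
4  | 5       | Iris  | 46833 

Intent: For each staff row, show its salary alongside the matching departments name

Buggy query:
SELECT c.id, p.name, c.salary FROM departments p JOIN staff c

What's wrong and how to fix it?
Bug: Missing join condition: each staff row is matched to all departments rows instead of just its own

Fix: Specify the join condition linking the foreign key to the parent id

Corrected query:
SELECT c.id, p.name, c.salary FROM departments p JOIN staff c ON c.dept_id = p.id

Result:
id | name        | salary
---+-------------+-------
1  | Finance     | 113336
2  | Legal       | 59143 
3  | Engineering | 138666
4  | Marketing   | 46833 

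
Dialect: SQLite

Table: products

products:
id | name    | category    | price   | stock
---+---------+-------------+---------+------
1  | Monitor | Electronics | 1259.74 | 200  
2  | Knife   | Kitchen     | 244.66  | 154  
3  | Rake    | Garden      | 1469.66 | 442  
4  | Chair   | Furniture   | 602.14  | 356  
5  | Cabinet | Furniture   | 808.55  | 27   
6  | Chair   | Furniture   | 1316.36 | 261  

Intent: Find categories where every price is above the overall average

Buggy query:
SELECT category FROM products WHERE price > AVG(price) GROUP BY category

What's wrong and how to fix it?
Bug: WHERE evaluates per row before aggregation, so AVG() is unavailable

Fix: Compute the overall average in a scalar subquery and compare each group's MIN against it in HAVING

Corrected query:
SELECT category FROM products GROUP BY category HAVING MIN(price) > (SELECT AVG(price) FROM products)

Result:
category   
-----------
Electronics
Garden     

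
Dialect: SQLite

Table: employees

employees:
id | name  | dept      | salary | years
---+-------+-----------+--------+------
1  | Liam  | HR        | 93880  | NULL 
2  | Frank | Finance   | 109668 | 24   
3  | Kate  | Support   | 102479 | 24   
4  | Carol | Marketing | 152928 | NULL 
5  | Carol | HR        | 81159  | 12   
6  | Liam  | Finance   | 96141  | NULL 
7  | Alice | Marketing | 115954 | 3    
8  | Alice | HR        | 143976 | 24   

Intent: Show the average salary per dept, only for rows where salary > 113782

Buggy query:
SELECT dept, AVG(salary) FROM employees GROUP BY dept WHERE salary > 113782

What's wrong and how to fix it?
Bug: WHERE cannot follow GROUP BY

Fix: Move the WHERE clause before GROUP BY

Corrected query:
SELECT dept, AVG(salary) FROM employees WHERE salary > 113782 GROUP BY dept

Result:
dept      | AVG(salary)
----------+------------
HR        | 143976     
Marketing | 134441     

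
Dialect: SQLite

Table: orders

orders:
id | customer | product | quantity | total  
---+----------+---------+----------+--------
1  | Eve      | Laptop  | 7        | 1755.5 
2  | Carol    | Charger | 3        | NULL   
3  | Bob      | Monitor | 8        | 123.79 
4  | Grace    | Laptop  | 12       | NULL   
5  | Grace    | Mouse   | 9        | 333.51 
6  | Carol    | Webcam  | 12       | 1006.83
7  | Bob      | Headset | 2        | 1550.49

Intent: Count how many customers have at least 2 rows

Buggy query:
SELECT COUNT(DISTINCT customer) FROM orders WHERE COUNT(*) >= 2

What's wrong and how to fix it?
Bug: WHERE filters individual rows, not groups, so a group-level COUNT is invalid there

Fix: Use a subquery that GROUPs and filters with HAVING, then count its rows

Corrected query:
SELECT COUNT(*) FROM (SELECT customer FROM orders GROUP BY customer HAVING COUNT(*) >= 2)

Result:
COUNT(*)
--------
3       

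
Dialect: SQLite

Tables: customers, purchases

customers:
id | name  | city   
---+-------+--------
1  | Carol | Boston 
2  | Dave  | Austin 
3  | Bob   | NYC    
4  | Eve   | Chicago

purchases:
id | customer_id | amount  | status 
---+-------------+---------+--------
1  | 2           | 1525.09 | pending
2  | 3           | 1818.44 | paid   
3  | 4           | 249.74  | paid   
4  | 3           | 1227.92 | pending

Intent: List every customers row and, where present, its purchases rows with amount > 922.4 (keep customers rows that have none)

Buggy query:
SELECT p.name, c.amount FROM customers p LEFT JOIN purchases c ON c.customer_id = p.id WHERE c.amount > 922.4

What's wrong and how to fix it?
Bug: A WHERE condition on the right-hand table after LEFT JOIN drops unmatched parents

Fix: Move the right-table condition into the ON clause so unmatched parents are kept

Corrected query:
SELECT p.name, c.amount FROM customers p LEFT JOIN purchases c ON c.customer_id = p.id AND c.amount > 922.4

Result:
name  | amount 
------+--------
Carol | NULL   
Dave  | 1525.09
Bob   | 1227.92
Bob   | 1818.44
Eve   | NULL   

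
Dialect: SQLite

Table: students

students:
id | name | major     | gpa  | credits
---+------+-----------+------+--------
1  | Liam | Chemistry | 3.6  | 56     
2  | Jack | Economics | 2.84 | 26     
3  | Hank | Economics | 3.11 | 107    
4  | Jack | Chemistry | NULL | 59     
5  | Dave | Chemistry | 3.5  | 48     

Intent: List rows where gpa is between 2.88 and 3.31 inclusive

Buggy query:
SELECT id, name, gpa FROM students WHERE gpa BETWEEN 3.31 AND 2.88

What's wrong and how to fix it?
Bug: The bounds are reversed; BETWEEN a AND b requires a <= b to match anything

Fix: Swap the bounds so the smaller value comes first

Corrected query:
SELECT id, name, gpa FROM students WHERE gpa BETWEEN 2.88 AND 3.31

Result:
id | name | gpa 
---+------+-----
3  | Hank | 3.11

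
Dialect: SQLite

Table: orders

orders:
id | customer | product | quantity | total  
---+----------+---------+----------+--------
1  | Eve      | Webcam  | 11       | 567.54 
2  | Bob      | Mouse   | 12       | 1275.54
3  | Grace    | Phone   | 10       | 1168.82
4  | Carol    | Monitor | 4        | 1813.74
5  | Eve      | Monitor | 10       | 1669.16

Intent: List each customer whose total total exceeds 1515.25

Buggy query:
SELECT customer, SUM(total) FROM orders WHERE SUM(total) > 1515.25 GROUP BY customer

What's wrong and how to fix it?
Bug: WHERE runs before GROUP BY, so aggregates aren't available there

Fix: Use HAVING (which filters groups after aggregation) instead of WHERE

Corrected query:
SELECT customer, SUM(total) FROM orders GROUP BY customer HAVING SUM(total) > 1515.25

Result:
customer | SUM(total)
---------+-----------
Carol    | 1813.74   
Eve      | 2236.7    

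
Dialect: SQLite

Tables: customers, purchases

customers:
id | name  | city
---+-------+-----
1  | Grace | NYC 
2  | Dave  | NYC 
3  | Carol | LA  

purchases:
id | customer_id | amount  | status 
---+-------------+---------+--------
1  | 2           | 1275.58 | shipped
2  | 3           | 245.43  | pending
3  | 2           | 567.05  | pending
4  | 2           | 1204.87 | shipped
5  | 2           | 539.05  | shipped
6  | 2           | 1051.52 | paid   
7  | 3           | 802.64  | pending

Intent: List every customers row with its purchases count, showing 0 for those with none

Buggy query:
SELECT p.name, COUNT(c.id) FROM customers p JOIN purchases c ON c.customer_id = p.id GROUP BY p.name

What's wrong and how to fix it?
Bug: An inner join excludes parents with zero children

Fix: Switch to LEFT JOIN to retain unmatched parent rows

Corrected query:
SELECT p.name, COUNT(c.id) FROM customers p LEFT JOIN purchases c ON c.customer_id = p.id GROUP BY p.name

Result:
name  | COUNT(c.id)
------+------------
Carol | 2          
Dave  | 5          
Grace | 0          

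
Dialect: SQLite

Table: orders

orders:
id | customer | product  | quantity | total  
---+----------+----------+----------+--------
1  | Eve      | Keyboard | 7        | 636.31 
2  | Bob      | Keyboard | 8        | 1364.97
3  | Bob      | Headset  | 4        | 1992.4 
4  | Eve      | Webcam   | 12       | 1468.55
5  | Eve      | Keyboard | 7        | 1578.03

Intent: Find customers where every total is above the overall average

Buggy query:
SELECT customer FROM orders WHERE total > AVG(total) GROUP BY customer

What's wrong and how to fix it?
Bug: AVG() is an aggregate; it can't sit directly in WHERE

Fix: Compute the overall average in a scalar subquery and compare each group's MIN against it in HAVING

Corrected query:
SELECT customer FROM orders GROUP BY customer HAVING MIN(total) > (SELECT AVG(total) FROM orders)

Result:
(no rows)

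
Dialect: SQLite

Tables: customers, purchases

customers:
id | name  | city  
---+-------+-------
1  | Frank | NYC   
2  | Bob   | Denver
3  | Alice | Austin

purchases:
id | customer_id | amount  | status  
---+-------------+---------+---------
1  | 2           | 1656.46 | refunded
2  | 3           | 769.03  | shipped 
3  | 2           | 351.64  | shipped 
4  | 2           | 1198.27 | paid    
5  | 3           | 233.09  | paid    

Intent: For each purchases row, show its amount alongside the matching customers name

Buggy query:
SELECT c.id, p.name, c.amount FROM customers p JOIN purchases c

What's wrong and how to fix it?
Bug: Missing join condition: each purchases row is matched to all customers rows instead of just its own

Fix: Add ON c.customer_id = p.id to the JOIN

Corrected query:
SELECT c.id, p.name, c.amount FROM customers p JOIN purchases c ON c.customer_id = p.id

Result:
id | name  | amount 
---+-------+--------
1  | Bob   | 1656.46
2  | Alice | 769.03 
3  | Bob   | 351.64 
4  | Bob   | 1198.27
5  | Alice | 233.09 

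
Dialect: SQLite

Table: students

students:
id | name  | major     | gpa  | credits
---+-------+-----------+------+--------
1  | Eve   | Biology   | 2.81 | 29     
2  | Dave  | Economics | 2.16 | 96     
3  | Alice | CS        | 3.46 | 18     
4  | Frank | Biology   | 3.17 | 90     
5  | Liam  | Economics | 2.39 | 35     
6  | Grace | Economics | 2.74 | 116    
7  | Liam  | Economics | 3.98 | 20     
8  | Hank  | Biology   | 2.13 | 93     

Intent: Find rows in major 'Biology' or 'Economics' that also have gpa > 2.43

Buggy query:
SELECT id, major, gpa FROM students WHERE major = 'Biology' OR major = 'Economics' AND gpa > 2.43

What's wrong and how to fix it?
Bug: AND binds tighter than OR, so this parses as major = 'Biology' OR (major = 'Economics' AND gpa > 2.43)

Fix: Group the OR with parentheses (or use IN), then AND the threshold

Corrected query:
SELECT id, major, gpa FROM students WHERE (major = 'Biology' OR major = 'Economics') AND gpa > 2.43

Result:
id | major     | gpa 
---+-----------+-----
1  | Biology   | 2.81
4  | Biology   | 3.17
6  | Economics | 2.74
7  | Economics | 3.98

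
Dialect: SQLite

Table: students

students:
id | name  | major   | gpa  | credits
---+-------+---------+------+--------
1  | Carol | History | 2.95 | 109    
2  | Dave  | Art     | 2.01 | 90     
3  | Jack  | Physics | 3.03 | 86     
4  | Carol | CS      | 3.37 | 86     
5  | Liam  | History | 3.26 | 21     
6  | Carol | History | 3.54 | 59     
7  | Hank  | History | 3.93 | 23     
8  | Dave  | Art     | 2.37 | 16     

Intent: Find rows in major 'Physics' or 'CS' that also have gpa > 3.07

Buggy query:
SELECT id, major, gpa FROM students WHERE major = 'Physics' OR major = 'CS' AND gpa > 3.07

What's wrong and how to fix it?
Bug: AND binds tighter than OR, so this parses as major = 'Physics' OR (major = 'CS' AND gpa > 3.07)

Fix: Add parentheses around the OR so the AND applies to both alternatives

Corrected query:
SELECT id, major, gpa FROM students WHERE (major = 'Physics' OR major = 'CS') AND gpa > 3.07

Result:
id | major | gpa 
---+-------+-----
4  | CS    | 3.37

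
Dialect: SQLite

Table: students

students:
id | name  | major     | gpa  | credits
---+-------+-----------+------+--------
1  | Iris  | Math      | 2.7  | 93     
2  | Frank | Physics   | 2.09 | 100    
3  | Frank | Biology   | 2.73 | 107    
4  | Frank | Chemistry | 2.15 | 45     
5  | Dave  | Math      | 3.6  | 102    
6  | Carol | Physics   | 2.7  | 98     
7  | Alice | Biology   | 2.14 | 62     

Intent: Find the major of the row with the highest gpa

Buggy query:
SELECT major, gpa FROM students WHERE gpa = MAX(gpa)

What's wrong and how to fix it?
Bug: WHERE is evaluated per row; an aggregate over the whole table isn't defined there

Fix: Wrap MAX in a scalar subquery so WHERE compares against a single value

Corrected query:
SELECT major, gpa FROM students WHERE gpa = (SELECT MAX(gpa) FROM students)

Result:
major | gpa
------+----
Math  | 3.6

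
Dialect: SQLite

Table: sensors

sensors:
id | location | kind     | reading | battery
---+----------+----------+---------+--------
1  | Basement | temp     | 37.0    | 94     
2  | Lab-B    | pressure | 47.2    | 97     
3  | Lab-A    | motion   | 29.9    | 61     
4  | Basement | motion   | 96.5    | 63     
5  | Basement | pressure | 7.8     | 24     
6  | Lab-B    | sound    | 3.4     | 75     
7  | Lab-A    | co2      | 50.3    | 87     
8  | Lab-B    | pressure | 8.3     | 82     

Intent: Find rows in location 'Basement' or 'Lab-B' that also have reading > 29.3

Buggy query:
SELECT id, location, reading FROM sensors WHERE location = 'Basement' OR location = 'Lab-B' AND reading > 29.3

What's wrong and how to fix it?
Bug: Without parentheses, AND is evaluated before OR, so the reading filter only applies to the 'Lab-B' branch

Fix: Group the OR with parentheses (or use IN), then AND the threshold

Corrected query:
SELECT id, location, reading FROM sensors WHERE (location = 'Basement' OR location = 'Lab-B') AND reading > 29.3

Result:
id | location | reading
---+----------+--------
1  | Basement | 37     
2  | Lab-B    | 47.2   
4  | Basement | 96.5   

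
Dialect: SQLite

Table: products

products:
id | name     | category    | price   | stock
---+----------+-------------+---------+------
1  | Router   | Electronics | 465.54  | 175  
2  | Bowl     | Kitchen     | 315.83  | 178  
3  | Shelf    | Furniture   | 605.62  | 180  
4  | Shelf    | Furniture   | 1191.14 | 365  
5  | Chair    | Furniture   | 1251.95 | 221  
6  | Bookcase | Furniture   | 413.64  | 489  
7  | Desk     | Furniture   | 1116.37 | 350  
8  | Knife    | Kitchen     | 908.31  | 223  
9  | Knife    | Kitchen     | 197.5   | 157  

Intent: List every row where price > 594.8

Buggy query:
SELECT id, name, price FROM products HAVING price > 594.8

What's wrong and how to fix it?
Bug: This is a non-aggregate query (no GROUP BY, no aggregates), so in SQLite the HAVING clause is invalid here; a row-level condition belongs in WHERE

Fix: Use WHERE for row-level filtering

Corrected query:
SELECT id, name, price FROM products WHERE price > 594.8

Result:
id | name  | price  
---+-------+--------
3  | Shelf | 605.62 
4  | Shelf | 1191.14
5  | Chair | 1251.95
7  | Desk  | 1116.37
8  | Knife | 908.31 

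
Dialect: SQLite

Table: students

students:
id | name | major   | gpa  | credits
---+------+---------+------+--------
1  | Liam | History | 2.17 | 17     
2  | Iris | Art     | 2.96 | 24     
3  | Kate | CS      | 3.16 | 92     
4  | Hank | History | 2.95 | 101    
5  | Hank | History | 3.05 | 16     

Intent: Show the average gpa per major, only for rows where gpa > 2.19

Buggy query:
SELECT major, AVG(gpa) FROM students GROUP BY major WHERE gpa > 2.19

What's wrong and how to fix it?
Bug: Row-level WHERE must come before GROUP BY in the clause order

Fix: Move the WHERE clause before GROUP BY

Corrected query:
SELECT major, AVG(gpa) FROM students WHERE gpa > 2.19 GROUP BY major

Result:
major   | AVG(gpa)
--------+---------
Art     | 2.96    
CS      | 3.16    
History | 3       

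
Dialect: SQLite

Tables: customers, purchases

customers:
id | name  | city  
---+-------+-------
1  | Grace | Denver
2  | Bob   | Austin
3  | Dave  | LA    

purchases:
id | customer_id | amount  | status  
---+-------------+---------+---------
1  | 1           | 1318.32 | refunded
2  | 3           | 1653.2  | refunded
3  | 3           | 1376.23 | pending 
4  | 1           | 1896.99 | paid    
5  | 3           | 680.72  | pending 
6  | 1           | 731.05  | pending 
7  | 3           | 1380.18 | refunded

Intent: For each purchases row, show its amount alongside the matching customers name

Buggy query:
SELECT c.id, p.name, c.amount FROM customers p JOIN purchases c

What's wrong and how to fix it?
Bug: Missing join condition: each purchases row is matched to all customers rows instead of just its own

Fix: Add ON c.customer_id = p.id to the JOIN

Corrected query:
SELECT c.id, p.name, c.amount FROM customers p JOIN purchases c ON c.customer_id = p.id

Result:
id | name  | amount 
---+-------+--------
1  | Grace | 1318.32
2  | Dave  | 1653.2 
3  | Dave  | 1376.23
4  | Grace | 1896.99
5  | Dave  | 680.72 
6  | Grace | 731.05 
7  | Dave  | 1380.18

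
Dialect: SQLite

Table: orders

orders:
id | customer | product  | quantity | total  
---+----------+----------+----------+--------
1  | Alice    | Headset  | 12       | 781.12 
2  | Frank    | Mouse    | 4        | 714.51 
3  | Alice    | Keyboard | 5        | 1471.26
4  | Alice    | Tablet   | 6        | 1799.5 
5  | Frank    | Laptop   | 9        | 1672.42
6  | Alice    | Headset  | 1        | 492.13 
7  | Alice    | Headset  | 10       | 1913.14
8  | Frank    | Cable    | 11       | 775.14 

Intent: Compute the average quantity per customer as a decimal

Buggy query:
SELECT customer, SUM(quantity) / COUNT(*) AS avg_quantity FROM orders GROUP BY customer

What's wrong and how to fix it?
Bug: Both operands are integers, so '/' performs integer division and truncates

Fix: Multiply by 1.0 (or CAST to REAL) to force floating-point division

Corrected query:
SELECT customer, SUM(quantity) * 1.0 / COUNT(*) AS avg_quantity FROM orders GROUP BY customer

Result:
customer | avg_quantity
---------+-------------
Alice    | 6.8         
Frank    | 8           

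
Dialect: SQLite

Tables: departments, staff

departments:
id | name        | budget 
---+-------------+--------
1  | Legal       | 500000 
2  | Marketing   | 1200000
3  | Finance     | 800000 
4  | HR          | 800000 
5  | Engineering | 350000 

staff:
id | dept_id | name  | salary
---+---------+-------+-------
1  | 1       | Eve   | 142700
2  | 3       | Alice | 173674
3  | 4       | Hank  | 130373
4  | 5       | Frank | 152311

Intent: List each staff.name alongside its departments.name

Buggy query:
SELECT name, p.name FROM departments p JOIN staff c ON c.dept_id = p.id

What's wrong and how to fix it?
Bug: 'name' exists in both joined tables, so the database can't tell which one is meant

Fix: Prefix ambiguous columns with the table alias

Corrected query:
SELECT c.name, p.name FROM departments p JOIN staff c ON c.dept_id = p.id

Result:
name  | name       
------+------------
Eve   | Legal      
Alice | Finance    
Hank  | HR         
Frank | Engineering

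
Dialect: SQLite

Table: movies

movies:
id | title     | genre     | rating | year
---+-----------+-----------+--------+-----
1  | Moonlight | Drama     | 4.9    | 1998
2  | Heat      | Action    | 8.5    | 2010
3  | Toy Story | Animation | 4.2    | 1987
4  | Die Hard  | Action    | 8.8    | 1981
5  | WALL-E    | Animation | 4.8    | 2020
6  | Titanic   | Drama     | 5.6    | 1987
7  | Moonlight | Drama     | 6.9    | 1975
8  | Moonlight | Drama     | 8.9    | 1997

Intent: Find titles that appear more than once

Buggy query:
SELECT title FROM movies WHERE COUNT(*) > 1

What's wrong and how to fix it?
Bug: COUNT(*) is an aggregate and cannot be used in WHERE

Fix: GROUP BY title, then filter groups with HAVING COUNT(*) > 1

Corrected query:
SELECT title FROM movies GROUP BY title HAVING COUNT(*) > 1

Result:
title    
---------
Moonlight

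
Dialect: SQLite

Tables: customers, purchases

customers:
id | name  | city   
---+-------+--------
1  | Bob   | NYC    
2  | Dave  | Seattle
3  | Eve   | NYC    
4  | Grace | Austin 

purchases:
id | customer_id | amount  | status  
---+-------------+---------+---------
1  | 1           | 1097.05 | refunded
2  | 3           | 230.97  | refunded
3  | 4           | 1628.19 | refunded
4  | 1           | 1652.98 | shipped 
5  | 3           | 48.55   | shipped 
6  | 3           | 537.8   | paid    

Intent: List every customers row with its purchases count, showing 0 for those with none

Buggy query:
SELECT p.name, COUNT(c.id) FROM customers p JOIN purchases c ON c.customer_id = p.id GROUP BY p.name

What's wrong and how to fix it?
Bug: An inner join excludes parents with zero children

Fix: Switch to LEFT JOIN to retain unmatched parent rows

Corrected query:
SELECT p.name, COUNT(c.id) FROM customers p LEFT JOIN purchases c ON c.customer_id = p.id GROUP BY p.name

Result:
name  | COUNT(c.id)
------+------------
Bob   | 2          
Dave  | 0          
Eve   | 3          
Grace | 1          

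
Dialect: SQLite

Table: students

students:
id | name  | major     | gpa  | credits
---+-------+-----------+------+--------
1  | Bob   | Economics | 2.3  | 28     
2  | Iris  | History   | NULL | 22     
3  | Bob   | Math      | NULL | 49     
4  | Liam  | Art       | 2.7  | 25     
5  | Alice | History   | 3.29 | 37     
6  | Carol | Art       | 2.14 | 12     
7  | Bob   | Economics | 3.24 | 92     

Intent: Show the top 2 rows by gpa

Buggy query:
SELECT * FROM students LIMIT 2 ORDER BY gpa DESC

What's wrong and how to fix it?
Bug: LIMIT must come after ORDER BY

Fix: Swap the clauses: ORDER BY first, then LIMIT

Corrected query:
SELECT * FROM students ORDER BY gpa DESC LIMIT 2

Result:
id | name  | major     | gpa  | credits
---+-------+-----------+------+--------
5  | Alice | History   | 3.29 | 37     
7  | Bob   | Economics | 3.24 | 92     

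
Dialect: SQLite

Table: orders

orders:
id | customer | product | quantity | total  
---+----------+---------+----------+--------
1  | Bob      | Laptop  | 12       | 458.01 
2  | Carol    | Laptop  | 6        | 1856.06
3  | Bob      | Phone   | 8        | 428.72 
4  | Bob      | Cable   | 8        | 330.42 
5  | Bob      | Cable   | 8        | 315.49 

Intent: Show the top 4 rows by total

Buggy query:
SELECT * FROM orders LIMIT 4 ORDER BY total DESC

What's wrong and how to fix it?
Bug: ORDER BY cannot follow LIMIT; LIMIT is the final clause

Fix: Sort with ORDER BY, then apply LIMIT

Corrected query:
SELECT * FROM orders ORDER BY total DESC LIMIT 4

Result:
id | customer | product | quantity | total  
---+----------+---------+----------+--------
2  | Carol    | Laptop  | 6        | 1856.06
1  | Bob      | Laptop  | 12       | 458.01 
3  | Bob      | Phone   | 8        | 428.72 
4  | Bob      | Cable   | 8        | 330.42 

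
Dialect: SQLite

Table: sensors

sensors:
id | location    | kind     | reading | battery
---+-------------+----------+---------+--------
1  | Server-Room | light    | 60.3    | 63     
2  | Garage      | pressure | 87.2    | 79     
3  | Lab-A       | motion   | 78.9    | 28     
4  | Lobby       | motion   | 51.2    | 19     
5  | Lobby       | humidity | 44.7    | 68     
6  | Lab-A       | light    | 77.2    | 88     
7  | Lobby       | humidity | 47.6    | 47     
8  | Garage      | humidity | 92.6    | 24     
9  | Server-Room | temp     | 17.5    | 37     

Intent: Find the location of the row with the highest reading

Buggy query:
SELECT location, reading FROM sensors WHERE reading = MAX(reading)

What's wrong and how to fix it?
Bug: MAX(reading) is an aggregate and cannot be used directly in WHERE

Fix: Wrap MAX in a scalar subquery so WHERE compares against a single value

Corrected query:
SELECT location, reading FROM sensors WHERE reading = (SELECT MAX(reading) FROM sensors)

Result:
location | reading
---------+--------
Garage   | 92.6   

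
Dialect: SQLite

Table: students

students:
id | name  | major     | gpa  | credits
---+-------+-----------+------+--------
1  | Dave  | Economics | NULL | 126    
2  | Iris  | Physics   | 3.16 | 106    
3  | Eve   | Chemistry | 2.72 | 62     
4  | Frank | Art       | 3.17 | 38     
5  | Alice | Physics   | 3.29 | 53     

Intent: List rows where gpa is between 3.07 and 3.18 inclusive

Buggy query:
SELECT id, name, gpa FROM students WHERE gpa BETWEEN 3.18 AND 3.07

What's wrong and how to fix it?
Bug: BETWEEN expects the lower bound first; with 3.18 AND 3.07 the range is empty

Fix: Swap the bounds so the smaller value comes first

Corrected query:
SELECT id, name, gpa FROM students WHERE gpa BETWEEN 3.07 AND 3.18

Result:
id | name  | gpa 
---+-------+-----
2  | Iris  | 3.16
4  | Frank | 3.17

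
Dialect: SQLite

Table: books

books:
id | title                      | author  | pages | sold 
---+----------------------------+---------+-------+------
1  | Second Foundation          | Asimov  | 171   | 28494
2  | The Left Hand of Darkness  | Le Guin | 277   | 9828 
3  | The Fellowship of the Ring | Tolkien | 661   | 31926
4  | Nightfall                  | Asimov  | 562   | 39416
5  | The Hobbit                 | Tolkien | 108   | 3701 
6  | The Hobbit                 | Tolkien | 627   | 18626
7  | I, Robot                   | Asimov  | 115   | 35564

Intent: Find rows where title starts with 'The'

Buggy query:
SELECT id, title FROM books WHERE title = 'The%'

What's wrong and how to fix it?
Bug: '=' compares the literal string including the % character; pattern matching needs LIKE

Fix: Use LIKE for wildcard pattern matching

Corrected query:
SELECT id, title FROM books WHERE title LIKE 'The%'

Result:
id | title                     
---+---------------------------
2  | The Left Hand of Darkness 
3  | The Fellowship of the Ring
5  | The Hobbit                
6  | The Hobbit                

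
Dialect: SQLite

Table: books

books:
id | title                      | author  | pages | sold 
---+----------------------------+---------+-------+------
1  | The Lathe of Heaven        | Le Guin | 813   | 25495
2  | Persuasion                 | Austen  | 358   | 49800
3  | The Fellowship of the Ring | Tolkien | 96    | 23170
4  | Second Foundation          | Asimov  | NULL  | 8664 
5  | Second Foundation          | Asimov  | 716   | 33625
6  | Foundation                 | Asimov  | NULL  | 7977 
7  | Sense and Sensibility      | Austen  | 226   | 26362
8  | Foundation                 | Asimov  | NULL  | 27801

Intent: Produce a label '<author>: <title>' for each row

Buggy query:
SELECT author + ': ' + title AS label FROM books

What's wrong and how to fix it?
Bug: SQLite uses || for string concatenation; + coerces text to numbers (yielding 0)

Fix: Replace + with || to concatenate text

Corrected query:
SELECT author || ': ' || title AS label FROM books

Result:
label                              
-----------------------------------
Le Guin: The Lathe of Heaven       
Austen: Persuasion                 
Tolkien: The Fellowship of the Ring
Asimov: Second Foundation          
Asimov: Second Foundation          
Asimov: Foundation                 
Austen: Sense and Sensibility      
Asimov: Foundation                 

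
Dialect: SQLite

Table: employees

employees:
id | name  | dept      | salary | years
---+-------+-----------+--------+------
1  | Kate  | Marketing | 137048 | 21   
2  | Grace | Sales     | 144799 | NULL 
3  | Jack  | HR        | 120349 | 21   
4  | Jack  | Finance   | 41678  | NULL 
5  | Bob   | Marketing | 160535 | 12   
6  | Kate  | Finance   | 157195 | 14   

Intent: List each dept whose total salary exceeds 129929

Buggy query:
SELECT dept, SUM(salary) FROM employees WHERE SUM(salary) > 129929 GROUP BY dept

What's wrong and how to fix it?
Bug: Aggregate functions cannot appear in a WHERE clause

Fix: Use HAVING (which filters groups after aggregation) instead of WHERE

Corrected query:
SELECT dept, SUM(salary) FROM employees GROUP BY dept HAVING SUM(salary) > 129929

Result:
dept      | SUM(salary)
----------+------------
Finance   | 198873     
Marketing | 297583     
Sales     | 144799     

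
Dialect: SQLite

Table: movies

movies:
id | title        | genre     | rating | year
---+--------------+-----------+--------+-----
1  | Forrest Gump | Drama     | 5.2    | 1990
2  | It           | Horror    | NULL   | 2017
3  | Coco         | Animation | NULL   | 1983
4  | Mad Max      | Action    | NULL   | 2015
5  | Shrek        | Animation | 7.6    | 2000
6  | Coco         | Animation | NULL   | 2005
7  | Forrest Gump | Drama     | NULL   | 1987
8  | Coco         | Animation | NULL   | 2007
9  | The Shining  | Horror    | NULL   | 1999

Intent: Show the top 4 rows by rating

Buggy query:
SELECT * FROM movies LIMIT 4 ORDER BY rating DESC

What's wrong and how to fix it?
Bug: LIMIT must come after ORDER BY

Fix: Sort with ORDER BY, then apply LIMIT

Corrected query:
SELECT * FROM movies ORDER BY rating DESC LIMIT 4

Result:
id | title        | genre     | rating | year
---+--------------+-----------+--------+-----
5  | Shrek        | Animation | 7.6    | 2000
1  | Forrest Gump | Drama     | 5.2    | 1990
2  | It           | Horror    | NULL   | 2017
3  | Coco         | Animation | NULL   | 1983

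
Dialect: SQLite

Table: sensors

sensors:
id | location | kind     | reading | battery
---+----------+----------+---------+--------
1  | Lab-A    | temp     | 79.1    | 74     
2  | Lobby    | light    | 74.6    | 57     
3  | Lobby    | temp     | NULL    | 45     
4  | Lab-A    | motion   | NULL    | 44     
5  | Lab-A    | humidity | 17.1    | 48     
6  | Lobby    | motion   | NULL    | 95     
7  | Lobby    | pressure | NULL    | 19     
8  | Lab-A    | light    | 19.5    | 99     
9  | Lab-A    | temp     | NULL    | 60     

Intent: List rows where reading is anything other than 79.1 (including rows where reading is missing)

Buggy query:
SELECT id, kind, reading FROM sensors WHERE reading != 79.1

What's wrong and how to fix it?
Bug: Inequality against NULL is unknown, not true; rows with NULL are dropped

Fix: Add an explicit OR reading IS NULL to include the missing-value rows

Corrected query:
SELECT id, kind, reading FROM sensors WHERE reading != 79.1 OR reading IS NULL

Result:
id | kind     | reading
---+----------+--------
2  | light    | 74.6   
3  | temp     | NULL   
4  | motion   | NULL   
5  | humidity | 17.1   
6  | motion   | NULL   
7  | pressure | NULL   
8  | light    | 19.5   
9  | temp     | NULL   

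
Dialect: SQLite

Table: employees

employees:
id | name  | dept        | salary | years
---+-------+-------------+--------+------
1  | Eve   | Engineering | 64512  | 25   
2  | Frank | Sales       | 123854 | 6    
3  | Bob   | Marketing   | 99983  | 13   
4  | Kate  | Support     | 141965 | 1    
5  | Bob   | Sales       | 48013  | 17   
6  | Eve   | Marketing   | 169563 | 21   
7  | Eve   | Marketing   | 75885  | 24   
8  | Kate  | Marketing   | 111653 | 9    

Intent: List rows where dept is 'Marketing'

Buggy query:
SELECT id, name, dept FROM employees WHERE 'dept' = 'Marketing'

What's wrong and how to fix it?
Bug: Single quotes denote string literals in SQL; the column name is being compared as a constant string

Fix: Remove the quotes around the column name (or use double quotes for an identifier)

Corrected query:
SELECT id, name, dept FROM employees WHERE dept = 'Marketing'

Result:
id | name | dept     
---+------+----------
3  | Bob  | Marketing
6  | Eve  | Marketing
7  | Eve  | Marketing
8  | Kate | Marketing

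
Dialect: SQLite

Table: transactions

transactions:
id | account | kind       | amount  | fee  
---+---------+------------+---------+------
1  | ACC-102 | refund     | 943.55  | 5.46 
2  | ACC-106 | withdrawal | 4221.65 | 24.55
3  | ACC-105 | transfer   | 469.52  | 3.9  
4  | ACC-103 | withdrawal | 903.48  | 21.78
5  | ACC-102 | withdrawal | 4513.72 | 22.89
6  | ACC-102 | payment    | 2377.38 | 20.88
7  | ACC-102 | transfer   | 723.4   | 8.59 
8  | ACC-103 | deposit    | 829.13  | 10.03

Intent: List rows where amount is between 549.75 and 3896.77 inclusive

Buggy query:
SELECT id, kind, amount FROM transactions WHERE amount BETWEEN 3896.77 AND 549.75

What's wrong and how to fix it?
Bug: The bounds are reversed; BETWEEN a AND b requires a <= b to match anything

Fix: Write BETWEEN 549.75 AND 3896.77

Corrected query:
SELECT id, kind, amount FROM transactions WHERE amount BETWEEN 549.75 AND 3896.77

Result:
id | kind       | amount 
---+------------+--------
1  | refund     | 943.55 
4  | withdrawal | 903.48 
6  | payment    | 2377.38
7  | transfer   | 723.4  
8  | deposit    | 829.13 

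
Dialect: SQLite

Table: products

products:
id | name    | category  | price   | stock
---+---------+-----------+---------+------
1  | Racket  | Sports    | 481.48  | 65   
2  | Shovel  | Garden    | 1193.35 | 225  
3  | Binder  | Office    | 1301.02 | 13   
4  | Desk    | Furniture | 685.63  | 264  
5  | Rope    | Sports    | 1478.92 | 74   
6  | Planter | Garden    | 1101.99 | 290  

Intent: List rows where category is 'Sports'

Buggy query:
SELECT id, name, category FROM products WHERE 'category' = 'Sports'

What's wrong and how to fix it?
Bug: Single quotes denote string literals in SQL; the column name is being compared as a constant string

Fix: Reference the column as category without single quotes

Corrected query:
SELECT id, name, category FROM products WHERE category = 'Sports'

Result:
id | name   | category
---+--------+---------
1  | Racket | Sports  
5  | Rope   | Sports  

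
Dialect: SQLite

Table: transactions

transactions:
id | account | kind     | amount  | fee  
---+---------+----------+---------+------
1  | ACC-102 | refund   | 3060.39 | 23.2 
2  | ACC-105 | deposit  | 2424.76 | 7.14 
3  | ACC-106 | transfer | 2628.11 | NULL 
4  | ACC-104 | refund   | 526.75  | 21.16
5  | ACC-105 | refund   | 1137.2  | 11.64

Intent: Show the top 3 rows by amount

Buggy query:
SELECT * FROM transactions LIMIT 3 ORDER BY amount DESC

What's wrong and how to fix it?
Bug: ORDER BY cannot follow LIMIT; LIMIT is the final clause

Fix: Swap the clauses: ORDER BY first, then LIMIT

Corrected query:
SELECT * FROM transactions ORDER BY amount DESC LIMIT 3

Result:
id | account | kind     | amount  | fee 
---+---------+----------+---------+-----
1  | ACC-102 | refund   | 3060.39 | 23.2
3  | ACC-106 | transfer | 2628.11 | NULL
2  | ACC-105 | deposit  | 2424.76 | 7.14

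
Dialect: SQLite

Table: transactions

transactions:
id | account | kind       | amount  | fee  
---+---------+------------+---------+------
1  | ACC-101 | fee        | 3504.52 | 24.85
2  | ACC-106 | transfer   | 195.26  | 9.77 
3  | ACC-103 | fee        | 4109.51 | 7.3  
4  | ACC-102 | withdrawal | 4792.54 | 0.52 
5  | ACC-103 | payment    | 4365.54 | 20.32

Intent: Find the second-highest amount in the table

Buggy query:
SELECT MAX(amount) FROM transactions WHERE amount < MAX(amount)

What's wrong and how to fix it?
Bug: MAX(amount) on the right of the comparison is an aggregate-in-WHERE error

Fix: Compute the overall MAX in a subquery, then take MAX of rows below it

Corrected query:
SELECT MAX(amount) FROM transactions WHERE amount < (SELECT MAX(amount) FROM transactions)

Result:
MAX(amount)
-----------
4365.54    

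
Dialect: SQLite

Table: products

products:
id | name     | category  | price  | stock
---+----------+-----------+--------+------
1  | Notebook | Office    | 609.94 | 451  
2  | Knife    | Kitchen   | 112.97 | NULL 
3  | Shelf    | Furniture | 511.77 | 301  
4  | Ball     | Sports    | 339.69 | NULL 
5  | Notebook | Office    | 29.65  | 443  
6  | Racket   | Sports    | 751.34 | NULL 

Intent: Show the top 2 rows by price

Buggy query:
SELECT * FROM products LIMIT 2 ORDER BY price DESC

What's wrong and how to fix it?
Bug: ORDER BY cannot follow LIMIT; LIMIT is the final clause

Fix: Sort with ORDER BY, then apply LIMIT

Corrected query:
SELECT * FROM products ORDER BY price DESC LIMIT 2

Result:
id | name     | category | price  | stock
---+----------+----------+--------+------
6  | Racket   | Sports   | 751.34 | NULL 
1  | Notebook | Office   | 609.94 | 451  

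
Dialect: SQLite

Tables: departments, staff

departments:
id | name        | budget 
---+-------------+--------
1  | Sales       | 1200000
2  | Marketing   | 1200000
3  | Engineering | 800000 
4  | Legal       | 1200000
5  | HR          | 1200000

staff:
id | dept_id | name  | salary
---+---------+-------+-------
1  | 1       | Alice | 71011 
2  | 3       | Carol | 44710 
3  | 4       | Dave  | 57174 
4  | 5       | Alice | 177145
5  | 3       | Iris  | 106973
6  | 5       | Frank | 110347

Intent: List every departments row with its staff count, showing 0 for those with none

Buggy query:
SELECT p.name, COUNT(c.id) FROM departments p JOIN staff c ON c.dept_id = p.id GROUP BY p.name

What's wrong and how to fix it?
Bug: INNER JOIN drops departments rows that have no matching staff rows

Fix: Use LEFT JOIN so parents without children still appear (COUNT(c.id) gives 0)

Corrected query:
SELECT p.name, COUNT(c.id) FROM departments p LEFT JOIN staff c ON c.dept_id = p.id GROUP BY p.name

Result:
name        | COUNT(c.id)
------------+------------
Engineering | 2          
HR          | 2          
Legal       | 1          
Marketing   | 0          
Sales       | 1          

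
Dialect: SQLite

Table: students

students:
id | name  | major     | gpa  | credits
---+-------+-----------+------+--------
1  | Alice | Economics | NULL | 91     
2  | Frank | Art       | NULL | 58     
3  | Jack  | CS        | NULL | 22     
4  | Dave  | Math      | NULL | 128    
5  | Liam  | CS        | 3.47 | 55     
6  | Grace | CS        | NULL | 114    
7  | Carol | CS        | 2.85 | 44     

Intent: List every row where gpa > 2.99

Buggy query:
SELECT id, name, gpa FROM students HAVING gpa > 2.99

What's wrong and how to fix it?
Bug: HAVING filters the output of aggregation, but this query has no GROUP BY and no aggregate functions, so SQLite rejects it (HAVING clause on a non-aggregate query); the condition here is per row

Fix: Use WHERE for row-level filtering

Corrected query:
SELECT id, name, gpa FROM students WHERE gpa > 2.99

Result:
id | name | gpa 
---+------+-----
5  | Liam | 3.47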